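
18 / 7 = 2.57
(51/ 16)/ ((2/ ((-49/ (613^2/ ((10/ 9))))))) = -4165/ 18036912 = -0.00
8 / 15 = 0.53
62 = 62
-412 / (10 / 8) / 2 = -164.80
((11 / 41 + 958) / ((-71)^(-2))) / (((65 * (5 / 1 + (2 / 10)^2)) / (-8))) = -3961116980 / 33579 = -117964.11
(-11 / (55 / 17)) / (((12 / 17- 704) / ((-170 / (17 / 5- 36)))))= 24565 / 974414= 0.03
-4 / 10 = -0.40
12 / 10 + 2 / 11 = 76 / 55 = 1.38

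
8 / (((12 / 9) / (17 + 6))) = 138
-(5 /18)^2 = -25 /324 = -0.08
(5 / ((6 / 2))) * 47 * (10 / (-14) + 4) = 5405 / 21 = 257.38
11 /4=2.75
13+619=632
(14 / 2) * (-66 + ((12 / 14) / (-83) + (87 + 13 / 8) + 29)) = 361.30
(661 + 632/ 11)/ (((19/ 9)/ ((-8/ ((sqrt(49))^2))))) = -81288/ 1463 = -55.56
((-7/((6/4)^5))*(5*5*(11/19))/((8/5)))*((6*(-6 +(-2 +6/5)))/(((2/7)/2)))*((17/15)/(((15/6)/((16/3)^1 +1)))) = 4984672/729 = 6837.68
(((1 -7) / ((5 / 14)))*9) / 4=-189 / 5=-37.80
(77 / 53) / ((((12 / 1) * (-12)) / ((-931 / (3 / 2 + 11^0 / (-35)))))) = 2509045 / 393048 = 6.38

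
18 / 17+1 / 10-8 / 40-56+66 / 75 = -46037 / 850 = -54.16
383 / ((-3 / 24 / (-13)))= 39832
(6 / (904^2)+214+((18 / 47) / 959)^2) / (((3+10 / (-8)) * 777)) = 177645243681969827 / 1128752858080555512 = 0.16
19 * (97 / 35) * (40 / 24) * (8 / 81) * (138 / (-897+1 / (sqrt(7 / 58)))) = -1.34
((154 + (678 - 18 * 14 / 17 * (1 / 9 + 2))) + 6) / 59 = 13714 / 1003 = 13.67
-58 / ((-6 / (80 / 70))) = 232 / 21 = 11.05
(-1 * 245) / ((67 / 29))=-7105 / 67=-106.04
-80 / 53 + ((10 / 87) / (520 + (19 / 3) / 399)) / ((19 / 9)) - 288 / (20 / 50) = -690282032470 / 956719483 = -721.51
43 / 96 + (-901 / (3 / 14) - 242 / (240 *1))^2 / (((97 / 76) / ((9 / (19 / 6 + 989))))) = 174217412393599 / 1385858400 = 125710.83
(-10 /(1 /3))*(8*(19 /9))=-1520 /3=-506.67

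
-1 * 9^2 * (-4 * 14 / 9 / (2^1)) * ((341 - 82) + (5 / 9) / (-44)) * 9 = 6461217 / 11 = 587383.36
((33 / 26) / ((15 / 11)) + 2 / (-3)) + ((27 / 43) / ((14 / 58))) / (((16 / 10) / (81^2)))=10667.34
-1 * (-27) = 27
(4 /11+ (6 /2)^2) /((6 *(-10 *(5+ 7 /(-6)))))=-103 /2530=-0.04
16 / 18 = 8 / 9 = 0.89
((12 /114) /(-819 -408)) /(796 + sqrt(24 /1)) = -199 /1846366287 + sqrt(6) /3692732574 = -0.00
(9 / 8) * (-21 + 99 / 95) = -2133 / 95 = -22.45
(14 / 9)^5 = 537824 / 59049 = 9.11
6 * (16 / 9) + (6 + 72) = 266 / 3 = 88.67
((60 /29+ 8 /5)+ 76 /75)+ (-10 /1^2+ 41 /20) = -28429 /8700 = -3.27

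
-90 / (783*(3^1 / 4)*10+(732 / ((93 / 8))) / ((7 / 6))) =-13020 / 857363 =-0.02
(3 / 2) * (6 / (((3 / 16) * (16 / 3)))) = 9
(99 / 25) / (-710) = -99 / 17750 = -0.01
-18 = -18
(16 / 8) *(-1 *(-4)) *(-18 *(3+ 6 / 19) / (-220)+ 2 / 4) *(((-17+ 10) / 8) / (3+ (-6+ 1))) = 2821 / 1045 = 2.70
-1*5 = -5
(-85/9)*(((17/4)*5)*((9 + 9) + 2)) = -36125/9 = -4013.89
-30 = -30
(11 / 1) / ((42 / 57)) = 209 / 14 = 14.93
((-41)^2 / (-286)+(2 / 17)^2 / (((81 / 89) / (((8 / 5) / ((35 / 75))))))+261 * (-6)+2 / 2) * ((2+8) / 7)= -122694083815 / 54675621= -2244.04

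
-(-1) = 1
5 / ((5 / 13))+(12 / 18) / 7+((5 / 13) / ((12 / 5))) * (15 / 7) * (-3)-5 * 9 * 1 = -35965 / 1092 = -32.93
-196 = -196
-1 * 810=-810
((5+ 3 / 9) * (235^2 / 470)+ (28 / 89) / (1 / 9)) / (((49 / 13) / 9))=6554964 / 4361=1503.09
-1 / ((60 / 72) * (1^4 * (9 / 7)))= -14 / 15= -0.93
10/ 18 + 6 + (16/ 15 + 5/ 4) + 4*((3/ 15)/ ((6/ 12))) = 377/ 36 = 10.47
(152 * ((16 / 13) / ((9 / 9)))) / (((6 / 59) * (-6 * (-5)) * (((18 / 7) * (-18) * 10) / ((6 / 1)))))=-62776 / 78975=-0.79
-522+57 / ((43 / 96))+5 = -16759 / 43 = -389.74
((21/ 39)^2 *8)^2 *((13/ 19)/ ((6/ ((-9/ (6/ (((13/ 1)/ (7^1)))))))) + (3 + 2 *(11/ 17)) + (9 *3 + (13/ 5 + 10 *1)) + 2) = 11310586896/ 46126015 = 245.21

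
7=7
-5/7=-0.71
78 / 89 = 0.88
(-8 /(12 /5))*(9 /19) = -30 /19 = -1.58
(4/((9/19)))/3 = 76/27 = 2.81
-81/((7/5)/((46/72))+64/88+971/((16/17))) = -1639440/20940427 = -0.08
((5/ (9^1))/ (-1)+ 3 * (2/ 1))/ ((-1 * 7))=-7/ 9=-0.78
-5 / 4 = -1.25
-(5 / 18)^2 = -25 / 324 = -0.08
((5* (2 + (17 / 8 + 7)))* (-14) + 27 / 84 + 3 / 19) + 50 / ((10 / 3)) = -101515 / 133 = -763.27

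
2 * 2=4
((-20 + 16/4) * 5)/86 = -40/43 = -0.93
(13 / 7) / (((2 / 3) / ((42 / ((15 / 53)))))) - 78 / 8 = 8073 / 20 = 403.65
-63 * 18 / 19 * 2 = -2268 / 19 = -119.37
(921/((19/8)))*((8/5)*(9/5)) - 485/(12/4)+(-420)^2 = 177355.17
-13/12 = -1.08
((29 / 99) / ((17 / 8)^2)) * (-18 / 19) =-3712 / 60401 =-0.06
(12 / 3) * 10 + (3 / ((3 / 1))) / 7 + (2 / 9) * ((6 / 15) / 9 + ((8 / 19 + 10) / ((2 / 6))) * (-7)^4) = 900665047 / 53865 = 16720.78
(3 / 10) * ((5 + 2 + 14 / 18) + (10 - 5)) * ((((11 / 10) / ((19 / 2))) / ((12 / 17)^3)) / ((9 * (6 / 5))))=1242989 / 10637568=0.12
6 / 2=3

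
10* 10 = 100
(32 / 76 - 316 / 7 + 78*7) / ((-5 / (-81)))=1080054 / 133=8120.71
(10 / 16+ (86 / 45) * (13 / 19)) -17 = -103061 / 6840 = -15.07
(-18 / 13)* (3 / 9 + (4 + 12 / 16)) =-183 / 26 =-7.04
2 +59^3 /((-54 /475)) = -97554917 /54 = -1806572.54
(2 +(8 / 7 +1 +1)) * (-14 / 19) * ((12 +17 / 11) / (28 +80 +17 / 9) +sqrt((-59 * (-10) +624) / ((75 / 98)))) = -336 * sqrt(1821) / 95 - 96552 / 206701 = -151.40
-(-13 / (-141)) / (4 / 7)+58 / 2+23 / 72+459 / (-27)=41143 / 3384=12.16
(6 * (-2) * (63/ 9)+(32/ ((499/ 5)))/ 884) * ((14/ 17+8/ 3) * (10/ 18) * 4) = -32977689760/ 50618061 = -651.50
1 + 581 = 582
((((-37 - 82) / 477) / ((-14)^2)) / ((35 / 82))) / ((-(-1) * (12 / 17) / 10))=-11849 / 280476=-0.04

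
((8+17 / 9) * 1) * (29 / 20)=2581 / 180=14.34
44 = 44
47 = 47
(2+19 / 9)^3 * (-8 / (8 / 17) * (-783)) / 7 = 24971929 / 189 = 132126.61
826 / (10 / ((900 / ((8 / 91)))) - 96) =-1691235 / 196558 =-8.60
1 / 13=0.08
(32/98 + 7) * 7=359/7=51.29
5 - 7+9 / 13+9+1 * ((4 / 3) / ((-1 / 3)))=48 / 13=3.69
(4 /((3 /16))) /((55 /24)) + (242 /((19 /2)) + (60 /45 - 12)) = 75604 /3135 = 24.12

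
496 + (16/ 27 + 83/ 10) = 136321/ 270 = 504.89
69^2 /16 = 297.56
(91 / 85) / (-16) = -91 / 1360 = -0.07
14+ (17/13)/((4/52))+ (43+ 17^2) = 363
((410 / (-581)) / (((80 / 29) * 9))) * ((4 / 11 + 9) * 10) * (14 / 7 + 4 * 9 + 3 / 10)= -46904861 / 460152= -101.93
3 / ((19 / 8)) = 24 / 19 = 1.26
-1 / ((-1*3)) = 0.33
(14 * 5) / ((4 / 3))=105 / 2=52.50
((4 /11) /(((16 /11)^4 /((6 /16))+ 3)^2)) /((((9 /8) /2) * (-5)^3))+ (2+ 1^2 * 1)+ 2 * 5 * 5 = 2851470218345681 /53801348406125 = 53.00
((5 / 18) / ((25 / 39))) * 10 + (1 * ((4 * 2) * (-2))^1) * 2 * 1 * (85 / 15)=-177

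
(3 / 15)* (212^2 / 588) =11236 / 735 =15.29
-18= -18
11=11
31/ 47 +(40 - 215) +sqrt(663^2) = 22967/ 47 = 488.66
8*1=8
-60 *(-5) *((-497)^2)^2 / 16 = 4576008456075 / 4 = 1144002114018.75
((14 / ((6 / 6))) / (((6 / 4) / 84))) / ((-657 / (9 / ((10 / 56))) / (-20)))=87808 / 73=1202.85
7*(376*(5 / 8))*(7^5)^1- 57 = 27647458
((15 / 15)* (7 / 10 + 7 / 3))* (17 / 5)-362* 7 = -378553 / 150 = -2523.69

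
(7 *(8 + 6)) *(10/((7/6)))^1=840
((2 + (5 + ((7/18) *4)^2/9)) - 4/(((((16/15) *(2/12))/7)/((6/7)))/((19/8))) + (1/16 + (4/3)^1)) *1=-3638705/11664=-311.96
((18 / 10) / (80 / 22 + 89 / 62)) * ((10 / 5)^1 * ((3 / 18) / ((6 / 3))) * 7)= 2387 / 5765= 0.41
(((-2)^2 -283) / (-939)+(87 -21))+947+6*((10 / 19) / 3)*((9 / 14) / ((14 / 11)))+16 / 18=2661226037 / 2622627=1014.72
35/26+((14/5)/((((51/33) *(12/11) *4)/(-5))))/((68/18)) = 47887/60112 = 0.80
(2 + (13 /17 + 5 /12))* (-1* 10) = -3245 /102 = -31.81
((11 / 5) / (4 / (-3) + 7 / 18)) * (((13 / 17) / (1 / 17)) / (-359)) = 2574 / 30515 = 0.08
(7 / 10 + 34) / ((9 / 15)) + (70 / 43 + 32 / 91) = 1404287 / 23478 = 59.81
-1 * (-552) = 552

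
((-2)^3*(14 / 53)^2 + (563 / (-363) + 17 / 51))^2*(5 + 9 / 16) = 72954613209329 / 4158883163556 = 17.54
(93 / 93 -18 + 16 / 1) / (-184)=1 / 184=0.01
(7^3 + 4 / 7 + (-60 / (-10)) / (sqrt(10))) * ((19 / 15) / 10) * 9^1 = 171 * sqrt(10) / 250 + 27417 / 70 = 393.83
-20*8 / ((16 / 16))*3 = -480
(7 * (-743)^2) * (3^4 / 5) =313011783 / 5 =62602356.60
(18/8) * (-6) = -27/2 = -13.50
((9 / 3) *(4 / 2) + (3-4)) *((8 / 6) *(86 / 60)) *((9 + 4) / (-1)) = -1118 / 9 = -124.22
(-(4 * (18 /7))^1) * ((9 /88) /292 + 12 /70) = -1.77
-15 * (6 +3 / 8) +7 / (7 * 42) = -16061 / 168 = -95.60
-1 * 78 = -78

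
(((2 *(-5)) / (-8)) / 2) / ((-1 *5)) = -1 / 8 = -0.12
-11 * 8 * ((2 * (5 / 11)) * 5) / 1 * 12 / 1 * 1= -4800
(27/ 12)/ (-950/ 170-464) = -17/ 3548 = -0.00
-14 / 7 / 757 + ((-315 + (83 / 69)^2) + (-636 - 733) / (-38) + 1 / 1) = -37872058213 / 136954926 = -276.53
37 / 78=0.47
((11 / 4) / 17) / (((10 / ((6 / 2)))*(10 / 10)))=33 / 680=0.05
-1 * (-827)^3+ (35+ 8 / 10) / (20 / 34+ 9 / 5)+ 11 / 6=688912127185 / 1218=565609299.82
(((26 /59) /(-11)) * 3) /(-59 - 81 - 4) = 13 /15576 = 0.00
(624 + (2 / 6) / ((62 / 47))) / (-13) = -116111 / 2418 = -48.02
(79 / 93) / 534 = 79 / 49662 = 0.00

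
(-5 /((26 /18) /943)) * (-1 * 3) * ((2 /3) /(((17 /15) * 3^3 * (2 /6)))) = 141450 /221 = 640.05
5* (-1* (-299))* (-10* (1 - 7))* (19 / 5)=340860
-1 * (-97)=97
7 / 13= 0.54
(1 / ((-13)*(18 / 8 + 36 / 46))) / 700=-23 / 634725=-0.00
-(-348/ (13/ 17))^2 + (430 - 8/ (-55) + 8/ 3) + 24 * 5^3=-5679120274/ 27885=-203662.19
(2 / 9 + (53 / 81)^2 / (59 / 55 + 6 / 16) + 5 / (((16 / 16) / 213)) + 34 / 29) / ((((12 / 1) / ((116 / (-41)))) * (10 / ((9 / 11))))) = -129284315557 / 6282966690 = -20.58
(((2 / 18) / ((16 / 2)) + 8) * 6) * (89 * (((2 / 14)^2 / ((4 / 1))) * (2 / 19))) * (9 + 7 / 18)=8678657 / 402192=21.58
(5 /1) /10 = 1 /2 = 0.50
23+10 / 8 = 97 / 4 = 24.25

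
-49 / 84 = -7 / 12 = -0.58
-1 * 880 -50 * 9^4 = -328930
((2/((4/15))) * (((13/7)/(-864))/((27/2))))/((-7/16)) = 65/23814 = 0.00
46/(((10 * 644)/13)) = 13/140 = 0.09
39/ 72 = 13/ 24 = 0.54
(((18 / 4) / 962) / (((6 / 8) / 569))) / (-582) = -569 / 93314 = -0.01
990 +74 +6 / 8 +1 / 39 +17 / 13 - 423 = 7717 / 12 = 643.08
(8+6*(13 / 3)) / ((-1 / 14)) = -476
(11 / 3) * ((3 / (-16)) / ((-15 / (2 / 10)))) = 11 / 1200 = 0.01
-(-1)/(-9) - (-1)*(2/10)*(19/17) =86/765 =0.11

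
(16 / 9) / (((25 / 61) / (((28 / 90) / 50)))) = 6832 / 253125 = 0.03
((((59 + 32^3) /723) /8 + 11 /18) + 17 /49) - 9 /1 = -2012083 /850248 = -2.37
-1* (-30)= 30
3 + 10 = 13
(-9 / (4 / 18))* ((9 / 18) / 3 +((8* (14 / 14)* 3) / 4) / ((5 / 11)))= -10827 / 20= -541.35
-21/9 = -7/3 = -2.33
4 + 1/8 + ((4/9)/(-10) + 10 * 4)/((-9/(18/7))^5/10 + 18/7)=26787001/8056008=3.33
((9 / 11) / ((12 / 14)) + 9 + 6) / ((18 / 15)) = 585 / 44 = 13.30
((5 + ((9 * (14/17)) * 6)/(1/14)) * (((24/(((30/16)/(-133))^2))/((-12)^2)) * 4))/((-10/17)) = -12078332224/3375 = -3578765.10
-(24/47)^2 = -576/2209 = -0.26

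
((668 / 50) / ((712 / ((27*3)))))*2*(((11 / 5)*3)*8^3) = 114276096 / 11125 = 10272.01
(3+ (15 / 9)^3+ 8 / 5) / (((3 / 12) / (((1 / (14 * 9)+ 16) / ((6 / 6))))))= 718052 / 1215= 590.99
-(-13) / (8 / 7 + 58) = 91 / 414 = 0.22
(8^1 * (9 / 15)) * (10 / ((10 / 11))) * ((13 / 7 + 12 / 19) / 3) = 29128 / 665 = 43.80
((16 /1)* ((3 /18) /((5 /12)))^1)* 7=224 /5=44.80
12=12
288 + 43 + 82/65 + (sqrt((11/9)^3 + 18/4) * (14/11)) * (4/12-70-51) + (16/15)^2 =975193/2925-2534 * sqrt(18446)/891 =-52.86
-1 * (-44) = 44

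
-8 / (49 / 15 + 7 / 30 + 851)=-0.01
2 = 2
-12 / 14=-0.86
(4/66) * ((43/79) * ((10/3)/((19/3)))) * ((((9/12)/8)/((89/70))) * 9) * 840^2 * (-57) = -35840070000/77341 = -463403.24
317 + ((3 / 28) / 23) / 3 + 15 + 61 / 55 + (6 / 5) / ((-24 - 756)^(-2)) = 25871232379 / 35420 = 730413.11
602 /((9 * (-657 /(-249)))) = 49966 /1971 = 25.35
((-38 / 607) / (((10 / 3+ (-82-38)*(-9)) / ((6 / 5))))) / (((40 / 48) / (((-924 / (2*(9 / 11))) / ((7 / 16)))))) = 2648448 / 24659375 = 0.11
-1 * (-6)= 6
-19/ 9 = -2.11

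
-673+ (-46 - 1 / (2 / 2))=-720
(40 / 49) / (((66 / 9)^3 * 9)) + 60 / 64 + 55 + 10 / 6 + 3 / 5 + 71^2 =79815602771 / 15652560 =5099.20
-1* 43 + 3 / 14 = -599 / 14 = -42.79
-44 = -44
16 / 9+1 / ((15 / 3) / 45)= 97 / 9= 10.78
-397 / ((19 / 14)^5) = -213516128 / 2476099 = -86.23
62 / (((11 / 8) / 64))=31744 / 11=2885.82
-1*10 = -10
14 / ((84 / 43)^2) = 1849 / 504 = 3.67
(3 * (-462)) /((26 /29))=-20097 /13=-1545.92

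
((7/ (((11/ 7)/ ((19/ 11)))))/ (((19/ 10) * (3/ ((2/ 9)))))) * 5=4900/ 3267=1.50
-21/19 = -1.11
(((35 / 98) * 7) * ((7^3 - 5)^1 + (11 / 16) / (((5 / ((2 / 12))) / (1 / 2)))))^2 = 105294409081 / 147456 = 714073.41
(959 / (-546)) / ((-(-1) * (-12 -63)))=137 / 5850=0.02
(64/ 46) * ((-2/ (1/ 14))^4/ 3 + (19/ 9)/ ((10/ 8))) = 295037312/ 1035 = 285060.20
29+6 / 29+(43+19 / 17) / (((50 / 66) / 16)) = 473759 / 493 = 960.97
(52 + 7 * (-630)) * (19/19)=-4358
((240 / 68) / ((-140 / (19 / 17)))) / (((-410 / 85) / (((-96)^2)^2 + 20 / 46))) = 467854347 / 943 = 496133.98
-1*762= -762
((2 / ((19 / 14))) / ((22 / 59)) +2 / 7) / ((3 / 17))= 105400 / 4389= 24.01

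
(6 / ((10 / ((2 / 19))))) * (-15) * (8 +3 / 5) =-774 / 95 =-8.15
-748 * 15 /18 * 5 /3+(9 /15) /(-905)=-42308777 /40725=-1038.89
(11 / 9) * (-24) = -88 / 3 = -29.33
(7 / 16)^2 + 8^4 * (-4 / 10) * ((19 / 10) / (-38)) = 525513 / 6400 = 82.11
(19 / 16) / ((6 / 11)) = 209 / 96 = 2.18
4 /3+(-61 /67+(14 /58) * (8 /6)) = 1447 /1943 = 0.74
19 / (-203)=-19 / 203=-0.09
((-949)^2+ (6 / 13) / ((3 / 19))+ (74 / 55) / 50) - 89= 16096704731 / 17875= 900514.95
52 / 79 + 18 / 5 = 1682 / 395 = 4.26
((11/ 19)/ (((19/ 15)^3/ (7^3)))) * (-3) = -38201625/ 130321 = -293.13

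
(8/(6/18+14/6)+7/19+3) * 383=2439.11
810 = 810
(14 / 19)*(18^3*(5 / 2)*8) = 1632960 / 19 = 85945.26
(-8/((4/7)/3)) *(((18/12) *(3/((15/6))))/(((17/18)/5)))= -6804/17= -400.24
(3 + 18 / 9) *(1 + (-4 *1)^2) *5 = 425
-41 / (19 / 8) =-328 / 19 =-17.26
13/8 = 1.62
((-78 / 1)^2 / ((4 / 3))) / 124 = 4563 / 124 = 36.80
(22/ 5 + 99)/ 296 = 517/ 1480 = 0.35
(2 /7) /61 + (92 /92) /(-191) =-45 /81557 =-0.00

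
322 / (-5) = -64.40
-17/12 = -1.42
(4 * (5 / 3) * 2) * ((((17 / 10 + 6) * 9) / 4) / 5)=231 / 5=46.20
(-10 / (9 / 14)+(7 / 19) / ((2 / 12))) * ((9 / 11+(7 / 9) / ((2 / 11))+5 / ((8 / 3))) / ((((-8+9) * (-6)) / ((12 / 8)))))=6299461 / 270864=23.26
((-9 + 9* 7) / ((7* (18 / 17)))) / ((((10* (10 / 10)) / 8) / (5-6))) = -204 / 35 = -5.83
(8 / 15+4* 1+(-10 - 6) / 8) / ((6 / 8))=152 / 45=3.38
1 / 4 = 0.25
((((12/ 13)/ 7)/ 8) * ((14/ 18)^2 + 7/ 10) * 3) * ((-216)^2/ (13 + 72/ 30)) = 195696/ 1001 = 195.50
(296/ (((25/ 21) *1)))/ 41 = 6216/ 1025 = 6.06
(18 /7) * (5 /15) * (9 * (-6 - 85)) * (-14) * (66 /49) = 92664 /7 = 13237.71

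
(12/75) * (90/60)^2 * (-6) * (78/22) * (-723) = 1522638/275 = 5536.87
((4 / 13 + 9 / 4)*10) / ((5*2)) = 133 / 52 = 2.56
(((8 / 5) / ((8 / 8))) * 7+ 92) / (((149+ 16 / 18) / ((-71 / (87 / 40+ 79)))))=-37152 / 61693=-0.60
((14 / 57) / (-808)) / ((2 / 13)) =-91 / 46056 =-0.00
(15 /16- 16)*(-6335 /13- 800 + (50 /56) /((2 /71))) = 220294485 /11648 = 18912.64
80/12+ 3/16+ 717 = 34745/48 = 723.85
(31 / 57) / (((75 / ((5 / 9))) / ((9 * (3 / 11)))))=31 / 3135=0.01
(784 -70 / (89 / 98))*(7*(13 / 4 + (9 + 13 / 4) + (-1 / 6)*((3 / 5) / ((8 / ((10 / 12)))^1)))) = 54574387 / 712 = 76649.42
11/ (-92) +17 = 1553/ 92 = 16.88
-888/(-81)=296/27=10.96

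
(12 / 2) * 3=18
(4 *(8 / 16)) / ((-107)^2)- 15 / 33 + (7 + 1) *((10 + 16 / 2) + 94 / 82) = 788550777 / 5163499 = 152.72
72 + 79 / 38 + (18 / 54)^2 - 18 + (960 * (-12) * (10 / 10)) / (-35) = 922487 / 2394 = 385.33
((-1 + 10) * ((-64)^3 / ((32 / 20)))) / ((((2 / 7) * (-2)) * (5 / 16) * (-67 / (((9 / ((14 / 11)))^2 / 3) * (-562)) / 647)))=350333909139456 / 469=746980616502.04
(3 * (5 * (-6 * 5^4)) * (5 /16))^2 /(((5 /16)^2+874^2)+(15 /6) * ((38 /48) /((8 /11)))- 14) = 404.51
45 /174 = 15 /58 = 0.26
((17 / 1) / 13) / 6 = 17 / 78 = 0.22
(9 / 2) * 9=81 / 2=40.50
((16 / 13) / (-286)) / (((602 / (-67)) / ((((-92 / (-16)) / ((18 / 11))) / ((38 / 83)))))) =127903 / 34794396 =0.00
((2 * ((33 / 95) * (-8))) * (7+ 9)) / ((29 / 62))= -523776 / 2755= -190.12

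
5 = 5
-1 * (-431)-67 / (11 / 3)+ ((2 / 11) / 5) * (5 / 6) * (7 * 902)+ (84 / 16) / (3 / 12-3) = 602.15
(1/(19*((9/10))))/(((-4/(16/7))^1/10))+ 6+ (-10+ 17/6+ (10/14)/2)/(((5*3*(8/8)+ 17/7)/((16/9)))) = 1088954/219051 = 4.97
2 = 2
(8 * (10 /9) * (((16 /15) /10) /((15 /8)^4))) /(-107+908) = 524288 /5474334375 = 0.00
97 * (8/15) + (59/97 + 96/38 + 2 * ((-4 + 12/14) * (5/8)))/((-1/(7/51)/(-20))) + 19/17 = 23813761/469965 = 50.67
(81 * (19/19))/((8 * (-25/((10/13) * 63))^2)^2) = 1275989841/71402500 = 17.87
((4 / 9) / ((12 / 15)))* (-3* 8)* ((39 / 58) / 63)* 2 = -520 / 1827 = -0.28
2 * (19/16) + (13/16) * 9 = 9.69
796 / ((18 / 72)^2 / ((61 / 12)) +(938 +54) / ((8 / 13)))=194224 / 393331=0.49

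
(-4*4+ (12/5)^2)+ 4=-156/25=-6.24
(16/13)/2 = 8/13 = 0.62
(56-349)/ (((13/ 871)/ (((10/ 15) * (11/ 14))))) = -215941/ 21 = -10282.90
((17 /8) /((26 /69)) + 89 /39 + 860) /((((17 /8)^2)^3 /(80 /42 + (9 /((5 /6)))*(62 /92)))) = 86.56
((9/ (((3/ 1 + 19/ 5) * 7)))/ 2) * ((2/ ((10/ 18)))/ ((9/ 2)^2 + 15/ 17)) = 54/ 3353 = 0.02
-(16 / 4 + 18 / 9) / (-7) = 6 / 7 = 0.86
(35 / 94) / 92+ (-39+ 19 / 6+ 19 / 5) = -4154839 / 129720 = -32.03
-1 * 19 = -19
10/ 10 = 1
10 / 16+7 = 61 / 8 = 7.62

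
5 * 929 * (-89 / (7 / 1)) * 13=-5374265 / 7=-767752.14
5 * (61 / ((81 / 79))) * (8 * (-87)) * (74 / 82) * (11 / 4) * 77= -43796565890 / 1107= -39563293.49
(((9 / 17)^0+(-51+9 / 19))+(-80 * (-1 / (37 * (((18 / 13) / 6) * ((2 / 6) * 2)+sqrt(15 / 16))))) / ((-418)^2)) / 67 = -0.74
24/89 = 0.27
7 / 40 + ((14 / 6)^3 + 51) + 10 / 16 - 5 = 8033 / 135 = 59.50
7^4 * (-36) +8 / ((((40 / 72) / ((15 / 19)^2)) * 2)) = -31201776 / 361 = -86431.51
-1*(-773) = 773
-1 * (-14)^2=-196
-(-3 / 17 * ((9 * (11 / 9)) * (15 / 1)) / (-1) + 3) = -546 / 17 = -32.12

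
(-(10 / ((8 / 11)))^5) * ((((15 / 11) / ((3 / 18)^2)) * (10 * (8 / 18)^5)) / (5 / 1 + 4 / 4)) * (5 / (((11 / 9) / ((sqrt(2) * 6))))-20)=91506250000 / 6561-4159375000 * sqrt(2) / 243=-10259770.23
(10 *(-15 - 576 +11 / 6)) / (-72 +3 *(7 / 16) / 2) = 565600 / 6849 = 82.58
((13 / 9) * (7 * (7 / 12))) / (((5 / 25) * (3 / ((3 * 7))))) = 22295 / 108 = 206.44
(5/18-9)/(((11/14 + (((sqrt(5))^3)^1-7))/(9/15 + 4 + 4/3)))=-1369354* sqrt(5)/457137-2836519/761895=-10.42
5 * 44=220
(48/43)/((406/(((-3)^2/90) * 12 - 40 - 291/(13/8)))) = -339888/567385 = -0.60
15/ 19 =0.79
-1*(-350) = 350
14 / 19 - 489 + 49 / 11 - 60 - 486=-215230 / 209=-1029.81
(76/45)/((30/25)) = 38/27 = 1.41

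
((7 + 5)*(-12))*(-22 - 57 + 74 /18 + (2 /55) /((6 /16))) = 592352 /55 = 10770.04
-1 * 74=-74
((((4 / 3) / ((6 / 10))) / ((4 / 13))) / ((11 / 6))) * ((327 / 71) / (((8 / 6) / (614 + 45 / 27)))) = 13085995 / 1562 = 8377.72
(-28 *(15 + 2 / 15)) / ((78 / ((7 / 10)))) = -11123 / 2925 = -3.80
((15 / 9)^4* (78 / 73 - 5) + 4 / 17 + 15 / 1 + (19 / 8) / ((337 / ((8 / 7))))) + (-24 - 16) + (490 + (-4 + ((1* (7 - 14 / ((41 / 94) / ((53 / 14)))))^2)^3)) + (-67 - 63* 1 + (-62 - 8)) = 2539792994345070251630154746936 / 1126387653818154399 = 2254812529004.42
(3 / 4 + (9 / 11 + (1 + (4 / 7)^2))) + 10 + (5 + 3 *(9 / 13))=559765 / 28028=19.97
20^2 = 400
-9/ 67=-0.13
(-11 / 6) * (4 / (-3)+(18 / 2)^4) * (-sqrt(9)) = 216469 / 6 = 36078.17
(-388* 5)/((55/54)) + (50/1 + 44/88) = -40793/22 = -1854.23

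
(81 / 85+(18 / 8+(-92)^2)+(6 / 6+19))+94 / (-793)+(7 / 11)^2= 276896022717 / 32624020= 8487.49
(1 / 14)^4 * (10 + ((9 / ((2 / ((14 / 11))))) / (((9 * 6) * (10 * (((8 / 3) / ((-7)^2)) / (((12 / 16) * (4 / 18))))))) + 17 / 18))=347749 / 1217018880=0.00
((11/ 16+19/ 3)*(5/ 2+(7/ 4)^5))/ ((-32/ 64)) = -6526679/ 24576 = -265.57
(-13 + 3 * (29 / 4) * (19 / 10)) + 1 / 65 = 14737 / 520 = 28.34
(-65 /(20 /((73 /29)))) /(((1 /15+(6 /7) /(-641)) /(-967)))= 61764654315 /510052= 121094.82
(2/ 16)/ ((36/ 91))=0.32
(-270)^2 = 72900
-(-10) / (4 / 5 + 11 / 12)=600 / 103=5.83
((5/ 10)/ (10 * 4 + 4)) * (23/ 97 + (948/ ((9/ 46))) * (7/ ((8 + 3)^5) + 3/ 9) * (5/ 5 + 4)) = 1135584494677/ 12372582024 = 91.78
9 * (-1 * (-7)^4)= -21609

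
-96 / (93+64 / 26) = -1248 / 1241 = -1.01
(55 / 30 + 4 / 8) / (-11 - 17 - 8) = -7 / 108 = -0.06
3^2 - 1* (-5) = 14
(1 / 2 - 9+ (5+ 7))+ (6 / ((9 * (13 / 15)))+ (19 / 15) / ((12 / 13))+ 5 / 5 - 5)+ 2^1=8521 / 2340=3.64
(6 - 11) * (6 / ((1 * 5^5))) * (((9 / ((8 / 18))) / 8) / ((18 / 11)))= -297 / 20000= -0.01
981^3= 944076141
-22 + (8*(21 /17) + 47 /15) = -2291 /255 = -8.98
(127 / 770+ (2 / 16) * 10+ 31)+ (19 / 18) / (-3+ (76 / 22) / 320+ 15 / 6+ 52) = 40756208389 / 1256533740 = 32.44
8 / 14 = 4 / 7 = 0.57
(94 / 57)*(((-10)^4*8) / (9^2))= 7520000 / 4617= 1628.76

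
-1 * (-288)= 288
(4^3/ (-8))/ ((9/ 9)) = -8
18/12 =3/2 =1.50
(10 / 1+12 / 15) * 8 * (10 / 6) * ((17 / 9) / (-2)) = -136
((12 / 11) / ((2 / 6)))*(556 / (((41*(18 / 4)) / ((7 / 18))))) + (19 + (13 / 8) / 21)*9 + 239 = 94224749 / 227304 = 414.53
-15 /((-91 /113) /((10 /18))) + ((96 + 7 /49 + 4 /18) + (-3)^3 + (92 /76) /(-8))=9904483 /124488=79.56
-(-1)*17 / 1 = 17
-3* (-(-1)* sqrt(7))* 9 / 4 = -27* sqrt(7) / 4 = -17.86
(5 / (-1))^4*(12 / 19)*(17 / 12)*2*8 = 170000 / 19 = 8947.37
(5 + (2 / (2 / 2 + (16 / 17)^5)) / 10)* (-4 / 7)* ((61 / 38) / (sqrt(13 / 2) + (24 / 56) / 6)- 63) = 54985308885632 / 298519944855- 107827204856* sqrt(26) / 298519944855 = 182.35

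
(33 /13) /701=33 /9113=0.00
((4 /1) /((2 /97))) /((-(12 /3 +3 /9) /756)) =-33845.54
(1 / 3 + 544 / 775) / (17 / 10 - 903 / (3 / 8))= -4814 / 11189295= -0.00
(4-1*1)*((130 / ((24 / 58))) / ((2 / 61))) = 114985 / 4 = 28746.25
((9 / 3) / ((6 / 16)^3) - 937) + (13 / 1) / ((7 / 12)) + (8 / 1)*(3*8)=-41947 / 63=-665.83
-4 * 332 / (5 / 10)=-2656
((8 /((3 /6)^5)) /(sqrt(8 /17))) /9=64*sqrt(34) /9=41.46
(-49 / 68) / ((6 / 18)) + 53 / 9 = 2281 / 612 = 3.73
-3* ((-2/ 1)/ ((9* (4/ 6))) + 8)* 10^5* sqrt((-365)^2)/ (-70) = 83950000/ 7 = 11992857.14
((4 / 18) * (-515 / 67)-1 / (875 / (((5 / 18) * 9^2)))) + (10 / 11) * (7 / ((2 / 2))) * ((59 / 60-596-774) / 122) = -20716241759 / 283229100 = -73.14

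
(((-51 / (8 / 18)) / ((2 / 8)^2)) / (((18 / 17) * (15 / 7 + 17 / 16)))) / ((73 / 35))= -6797280 / 26207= -259.37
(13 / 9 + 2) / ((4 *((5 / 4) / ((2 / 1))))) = 62 / 45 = 1.38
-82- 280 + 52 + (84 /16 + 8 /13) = -15815 /52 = -304.13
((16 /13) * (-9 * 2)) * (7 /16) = -9.69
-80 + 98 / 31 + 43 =-1049 / 31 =-33.84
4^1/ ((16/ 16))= 4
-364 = -364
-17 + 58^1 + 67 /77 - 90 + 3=-3475 /77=-45.13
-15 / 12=-5 / 4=-1.25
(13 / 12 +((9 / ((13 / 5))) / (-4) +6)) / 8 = 485 / 624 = 0.78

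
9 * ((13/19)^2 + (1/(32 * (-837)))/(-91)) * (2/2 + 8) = 1235734491/32588192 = 37.92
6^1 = 6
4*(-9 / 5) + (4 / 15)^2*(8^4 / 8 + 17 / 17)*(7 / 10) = 2292 / 125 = 18.34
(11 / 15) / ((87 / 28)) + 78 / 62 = 60443 / 40455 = 1.49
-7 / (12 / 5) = -35 / 12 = -2.92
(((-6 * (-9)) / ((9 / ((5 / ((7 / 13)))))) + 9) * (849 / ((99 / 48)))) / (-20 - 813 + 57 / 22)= -32.08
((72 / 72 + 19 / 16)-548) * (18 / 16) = -78597 / 128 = -614.04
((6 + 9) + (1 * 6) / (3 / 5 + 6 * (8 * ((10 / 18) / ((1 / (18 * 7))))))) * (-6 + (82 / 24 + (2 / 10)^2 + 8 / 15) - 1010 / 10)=-34621661 / 22404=-1545.33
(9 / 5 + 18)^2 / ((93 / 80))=52272 / 155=337.24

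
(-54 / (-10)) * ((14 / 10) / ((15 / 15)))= 189 / 25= 7.56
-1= -1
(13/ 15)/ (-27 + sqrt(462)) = -39/ 445-13 * sqrt(462)/ 4005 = -0.16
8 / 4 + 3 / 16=35 / 16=2.19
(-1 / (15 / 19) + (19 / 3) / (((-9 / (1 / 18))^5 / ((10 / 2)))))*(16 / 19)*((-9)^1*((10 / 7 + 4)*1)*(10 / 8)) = 2119964916283 / 32543321076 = 65.14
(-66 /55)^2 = 36 /25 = 1.44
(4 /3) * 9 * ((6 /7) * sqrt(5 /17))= 72 * sqrt(85) /119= 5.58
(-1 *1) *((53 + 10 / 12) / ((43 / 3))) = -323 / 86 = -3.76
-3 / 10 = -0.30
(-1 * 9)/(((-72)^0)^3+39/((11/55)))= -9/196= -0.05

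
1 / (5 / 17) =17 / 5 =3.40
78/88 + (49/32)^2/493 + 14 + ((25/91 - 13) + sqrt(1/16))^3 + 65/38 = -153051719013795293/79509191810048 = -1924.96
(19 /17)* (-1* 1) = -19 /17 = -1.12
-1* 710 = -710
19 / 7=2.71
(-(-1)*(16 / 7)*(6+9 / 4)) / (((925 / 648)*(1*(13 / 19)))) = 1625184 / 84175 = 19.31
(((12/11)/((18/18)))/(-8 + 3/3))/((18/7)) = -2/33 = -0.06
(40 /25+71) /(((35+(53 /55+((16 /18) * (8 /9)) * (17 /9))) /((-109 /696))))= -970299 /3196496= -0.30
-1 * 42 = -42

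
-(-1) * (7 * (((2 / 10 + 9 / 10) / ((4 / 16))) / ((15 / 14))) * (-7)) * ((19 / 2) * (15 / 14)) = -10241 / 5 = -2048.20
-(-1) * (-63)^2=3969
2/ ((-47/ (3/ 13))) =-6/ 611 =-0.01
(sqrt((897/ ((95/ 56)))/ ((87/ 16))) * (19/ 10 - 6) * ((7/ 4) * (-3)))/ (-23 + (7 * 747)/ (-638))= -18942 * sqrt(11532430)/ 9453925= -6.80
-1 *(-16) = 16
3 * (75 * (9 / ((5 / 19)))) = 7695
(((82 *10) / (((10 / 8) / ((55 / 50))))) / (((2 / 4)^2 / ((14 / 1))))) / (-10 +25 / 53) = -10708544 / 2525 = -4241.01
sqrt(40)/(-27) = -2* sqrt(10)/27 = -0.23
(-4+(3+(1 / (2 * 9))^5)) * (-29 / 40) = 54797443 / 75582720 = 0.72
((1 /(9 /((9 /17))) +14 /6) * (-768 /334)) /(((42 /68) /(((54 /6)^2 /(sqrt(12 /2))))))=-140544 * sqrt(6) /1169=-294.49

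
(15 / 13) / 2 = 15 / 26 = 0.58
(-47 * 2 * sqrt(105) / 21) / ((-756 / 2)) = 47 * sqrt(105) / 3969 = 0.12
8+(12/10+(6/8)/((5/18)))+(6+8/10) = 187/10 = 18.70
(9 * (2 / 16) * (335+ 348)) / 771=2049 / 2056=1.00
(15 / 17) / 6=5 / 34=0.15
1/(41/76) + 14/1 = 650/41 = 15.85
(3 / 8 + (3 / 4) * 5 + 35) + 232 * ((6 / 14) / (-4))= 799 / 56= 14.27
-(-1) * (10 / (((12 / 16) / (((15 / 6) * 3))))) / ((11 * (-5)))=-20 / 11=-1.82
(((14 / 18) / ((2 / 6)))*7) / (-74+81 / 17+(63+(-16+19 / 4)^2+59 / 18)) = 39984 / 302585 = 0.13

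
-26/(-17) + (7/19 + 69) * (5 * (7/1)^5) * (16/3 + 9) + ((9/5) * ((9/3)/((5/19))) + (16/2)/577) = 1167908792854369/13977825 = 83554400.84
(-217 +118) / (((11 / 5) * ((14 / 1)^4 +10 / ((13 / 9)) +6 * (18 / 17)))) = -0.00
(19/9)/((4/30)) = 95/6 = 15.83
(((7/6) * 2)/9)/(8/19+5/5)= 133/729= 0.18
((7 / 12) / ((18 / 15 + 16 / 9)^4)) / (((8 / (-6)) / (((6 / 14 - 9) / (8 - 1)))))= 61509375 / 9027702208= 0.01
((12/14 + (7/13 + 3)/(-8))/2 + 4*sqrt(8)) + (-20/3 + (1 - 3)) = -18475/2184 + 8*sqrt(2) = 2.85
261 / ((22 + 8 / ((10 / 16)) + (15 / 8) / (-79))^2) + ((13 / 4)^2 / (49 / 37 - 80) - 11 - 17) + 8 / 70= -8688393173649713 / 312485407893680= -27.80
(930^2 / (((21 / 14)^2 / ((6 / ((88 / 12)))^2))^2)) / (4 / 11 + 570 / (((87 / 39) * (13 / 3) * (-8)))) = -130025606400 / 11900471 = -10926.09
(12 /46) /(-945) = -2 /7245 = -0.00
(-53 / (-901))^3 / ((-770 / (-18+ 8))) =1 / 378301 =0.00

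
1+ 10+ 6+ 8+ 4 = 29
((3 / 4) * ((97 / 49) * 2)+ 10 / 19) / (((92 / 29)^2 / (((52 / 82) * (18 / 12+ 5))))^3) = 812520892257190987 / 3383221054551597056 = 0.24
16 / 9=1.78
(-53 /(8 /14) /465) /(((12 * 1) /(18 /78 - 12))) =6307 /32240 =0.20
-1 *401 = -401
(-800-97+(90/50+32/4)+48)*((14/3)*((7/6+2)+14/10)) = -4023964/225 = -17884.28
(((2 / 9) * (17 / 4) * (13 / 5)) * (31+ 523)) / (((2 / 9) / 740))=4530058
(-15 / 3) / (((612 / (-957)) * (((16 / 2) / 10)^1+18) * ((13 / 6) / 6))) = 23925 / 20774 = 1.15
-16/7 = -2.29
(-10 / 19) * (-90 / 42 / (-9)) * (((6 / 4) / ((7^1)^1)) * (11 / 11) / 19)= -25 / 17689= -0.00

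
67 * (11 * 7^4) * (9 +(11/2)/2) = 83168239/4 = 20792059.75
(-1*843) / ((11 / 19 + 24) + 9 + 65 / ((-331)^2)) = -1754838537 / 69901153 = -25.10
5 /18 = 0.28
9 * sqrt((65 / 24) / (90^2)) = sqrt(390) / 120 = 0.16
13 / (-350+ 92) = -13 / 258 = -0.05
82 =82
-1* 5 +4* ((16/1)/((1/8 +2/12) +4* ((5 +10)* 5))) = -34499/7207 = -4.79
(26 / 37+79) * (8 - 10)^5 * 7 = -660576 / 37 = -17853.41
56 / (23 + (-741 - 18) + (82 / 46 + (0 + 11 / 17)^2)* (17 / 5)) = -1955 / 25433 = -0.08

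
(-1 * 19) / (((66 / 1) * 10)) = -19 / 660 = -0.03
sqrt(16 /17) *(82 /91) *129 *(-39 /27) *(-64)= 10425.06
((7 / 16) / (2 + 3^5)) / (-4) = -1 / 2240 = -0.00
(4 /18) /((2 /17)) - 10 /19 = 233 /171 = 1.36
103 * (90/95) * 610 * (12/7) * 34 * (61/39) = 9382278240/1729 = 5426418.88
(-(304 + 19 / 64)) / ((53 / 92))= -447925 / 848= -528.21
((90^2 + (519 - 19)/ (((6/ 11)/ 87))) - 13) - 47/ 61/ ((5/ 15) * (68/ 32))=91085841/ 1037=87835.91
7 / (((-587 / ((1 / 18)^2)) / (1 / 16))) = -7 / 3043008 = -0.00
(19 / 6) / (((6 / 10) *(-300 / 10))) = -19 / 108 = -0.18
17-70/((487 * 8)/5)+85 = 198521/1948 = 101.91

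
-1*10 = -10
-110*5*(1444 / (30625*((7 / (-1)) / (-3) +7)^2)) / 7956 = -3971 / 106124200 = -0.00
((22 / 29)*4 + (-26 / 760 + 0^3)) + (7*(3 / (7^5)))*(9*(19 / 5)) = 16102983 / 5291804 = 3.04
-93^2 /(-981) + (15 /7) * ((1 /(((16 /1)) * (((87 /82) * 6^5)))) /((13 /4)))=39441122953 /4473548352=8.82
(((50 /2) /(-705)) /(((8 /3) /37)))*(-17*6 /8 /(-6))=-3145 /3008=-1.05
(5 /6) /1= 5 /6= 0.83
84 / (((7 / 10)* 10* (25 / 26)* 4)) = 78 / 25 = 3.12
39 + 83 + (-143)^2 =20571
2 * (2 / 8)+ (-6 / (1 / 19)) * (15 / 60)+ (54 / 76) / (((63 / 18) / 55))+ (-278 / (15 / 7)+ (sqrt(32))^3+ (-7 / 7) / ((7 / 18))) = -297533 / 1995+ 128 * sqrt(2) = 31.88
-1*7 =-7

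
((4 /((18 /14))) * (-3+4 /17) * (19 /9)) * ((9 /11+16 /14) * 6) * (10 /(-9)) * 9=10787440 /5049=2136.55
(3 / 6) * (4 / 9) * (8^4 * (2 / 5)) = 16384 / 45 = 364.09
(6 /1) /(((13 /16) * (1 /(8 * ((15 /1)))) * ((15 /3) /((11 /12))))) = 2112 /13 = 162.46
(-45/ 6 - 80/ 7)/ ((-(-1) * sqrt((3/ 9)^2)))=-795/ 14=-56.79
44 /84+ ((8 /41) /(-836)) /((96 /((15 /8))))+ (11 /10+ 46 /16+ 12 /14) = 5.36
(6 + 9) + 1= 16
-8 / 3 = -2.67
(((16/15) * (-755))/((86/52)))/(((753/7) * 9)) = -439712/874233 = -0.50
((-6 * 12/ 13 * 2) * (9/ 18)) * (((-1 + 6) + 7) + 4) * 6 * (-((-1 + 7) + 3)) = 62208/ 13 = 4785.23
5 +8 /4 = 7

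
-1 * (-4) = 4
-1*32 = -32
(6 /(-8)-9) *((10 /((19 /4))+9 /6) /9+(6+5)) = -50687 /456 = -111.16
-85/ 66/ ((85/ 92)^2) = -4232/ 2805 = -1.51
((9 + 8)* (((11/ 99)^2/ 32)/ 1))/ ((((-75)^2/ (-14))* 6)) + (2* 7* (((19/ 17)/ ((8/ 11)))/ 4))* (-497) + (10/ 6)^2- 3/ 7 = -13901950127911/ 5205060000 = -2670.85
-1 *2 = -2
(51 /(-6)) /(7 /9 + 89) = -153 /1616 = -0.09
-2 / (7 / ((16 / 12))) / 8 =-1 / 21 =-0.05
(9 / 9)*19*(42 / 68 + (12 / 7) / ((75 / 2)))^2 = 295997371 / 35402500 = 8.36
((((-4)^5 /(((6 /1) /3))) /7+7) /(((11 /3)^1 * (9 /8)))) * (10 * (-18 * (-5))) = -1111200 /77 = -14431.17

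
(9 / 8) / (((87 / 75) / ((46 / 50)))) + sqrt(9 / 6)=207 / 232 + sqrt(6) / 2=2.12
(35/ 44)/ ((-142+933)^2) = 5/ 3932852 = 0.00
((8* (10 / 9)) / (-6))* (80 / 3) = -3200 / 81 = -39.51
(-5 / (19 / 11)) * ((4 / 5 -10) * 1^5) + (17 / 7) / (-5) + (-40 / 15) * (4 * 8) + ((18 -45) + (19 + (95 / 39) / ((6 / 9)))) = -3295489 / 51870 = -63.53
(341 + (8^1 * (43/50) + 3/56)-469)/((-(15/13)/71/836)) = 32696386151/5250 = 6227883.08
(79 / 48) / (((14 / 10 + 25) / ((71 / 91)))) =28045 / 576576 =0.05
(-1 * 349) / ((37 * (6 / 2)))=-349 / 111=-3.14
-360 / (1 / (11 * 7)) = -27720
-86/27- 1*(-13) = 265/27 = 9.81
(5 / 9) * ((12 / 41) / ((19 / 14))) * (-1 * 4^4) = -71680 / 2337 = -30.67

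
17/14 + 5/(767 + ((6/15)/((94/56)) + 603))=1372638/1127021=1.22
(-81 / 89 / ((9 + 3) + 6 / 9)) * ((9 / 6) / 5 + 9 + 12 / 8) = -6561 / 8455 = -0.78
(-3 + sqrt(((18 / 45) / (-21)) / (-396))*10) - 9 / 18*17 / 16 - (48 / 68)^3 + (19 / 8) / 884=-3965277 / 1021904 + sqrt(2310) / 693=-3.81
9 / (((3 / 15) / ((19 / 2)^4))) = 5864445 / 16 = 366527.81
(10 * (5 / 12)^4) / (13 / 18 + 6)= 3125 / 69696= 0.04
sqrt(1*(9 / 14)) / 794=3*sqrt(14) / 11116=0.00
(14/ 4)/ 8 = 7/ 16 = 0.44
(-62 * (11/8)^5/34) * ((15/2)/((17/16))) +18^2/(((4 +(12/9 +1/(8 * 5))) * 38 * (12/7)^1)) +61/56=-6200171190949/101232603136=-61.25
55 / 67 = 0.82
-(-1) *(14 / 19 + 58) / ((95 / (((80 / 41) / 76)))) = 4464 / 281219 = 0.02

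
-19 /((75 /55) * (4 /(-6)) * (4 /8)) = 41.80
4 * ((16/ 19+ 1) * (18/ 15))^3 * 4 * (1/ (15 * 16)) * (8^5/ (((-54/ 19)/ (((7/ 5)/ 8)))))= -39337984/ 27075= -1452.93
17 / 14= 1.21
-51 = -51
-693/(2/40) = -13860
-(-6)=6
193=193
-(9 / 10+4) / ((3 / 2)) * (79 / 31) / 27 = -3871 / 12555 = -0.31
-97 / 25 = -3.88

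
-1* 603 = -603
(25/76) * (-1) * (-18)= 225/38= 5.92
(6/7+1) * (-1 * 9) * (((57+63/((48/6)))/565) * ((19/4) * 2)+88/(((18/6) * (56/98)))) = -55447977/63280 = -876.23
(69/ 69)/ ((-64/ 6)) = -3/ 32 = -0.09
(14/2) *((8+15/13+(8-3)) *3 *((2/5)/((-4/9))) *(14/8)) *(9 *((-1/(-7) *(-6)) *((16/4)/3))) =4815.14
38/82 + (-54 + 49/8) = -15551/328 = -47.41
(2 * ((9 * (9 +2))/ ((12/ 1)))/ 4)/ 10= 33/ 80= 0.41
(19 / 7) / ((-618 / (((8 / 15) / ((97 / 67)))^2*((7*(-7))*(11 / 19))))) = 11060896 / 654160725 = 0.02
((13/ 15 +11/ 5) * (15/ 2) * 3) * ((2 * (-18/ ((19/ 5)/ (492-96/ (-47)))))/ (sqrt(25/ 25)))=-288392400/ 893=-322947.82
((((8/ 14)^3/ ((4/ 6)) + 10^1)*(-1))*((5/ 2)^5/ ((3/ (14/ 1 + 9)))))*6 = -126715625/ 2744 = -46179.16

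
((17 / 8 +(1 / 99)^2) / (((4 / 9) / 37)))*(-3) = -6165125 / 11616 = -530.74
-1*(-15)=15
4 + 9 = 13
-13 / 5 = -2.60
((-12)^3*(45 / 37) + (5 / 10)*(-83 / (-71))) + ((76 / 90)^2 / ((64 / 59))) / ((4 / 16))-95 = -2193.41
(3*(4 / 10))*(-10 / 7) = -12 / 7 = -1.71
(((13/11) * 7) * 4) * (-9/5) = -59.56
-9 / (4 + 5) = -1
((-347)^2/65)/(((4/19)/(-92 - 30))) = -1073492.55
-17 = -17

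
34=34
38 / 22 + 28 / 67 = 1581 / 737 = 2.15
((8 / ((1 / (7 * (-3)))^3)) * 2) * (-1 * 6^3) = 32006016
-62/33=-1.88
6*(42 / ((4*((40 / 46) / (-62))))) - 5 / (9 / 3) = -134807 / 30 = -4493.57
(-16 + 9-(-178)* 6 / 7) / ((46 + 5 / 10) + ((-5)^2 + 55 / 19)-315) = -38722 / 64001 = -0.61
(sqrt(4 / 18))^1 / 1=sqrt(2) / 3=0.47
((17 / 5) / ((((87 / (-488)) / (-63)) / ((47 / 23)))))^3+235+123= 548981486283552262058 / 37092620375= 14800288594.70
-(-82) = 82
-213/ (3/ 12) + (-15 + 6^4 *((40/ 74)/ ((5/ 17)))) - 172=49685/ 37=1342.84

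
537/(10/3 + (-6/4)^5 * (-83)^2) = -51552/5021761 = -0.01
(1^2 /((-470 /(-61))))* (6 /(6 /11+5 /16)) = 32208 /35485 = 0.91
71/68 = 1.04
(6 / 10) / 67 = 3 / 335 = 0.01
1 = 1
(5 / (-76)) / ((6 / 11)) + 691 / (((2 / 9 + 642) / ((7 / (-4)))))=-2640331 / 1317840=-2.00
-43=-43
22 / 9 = 2.44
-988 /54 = -494 /27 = -18.30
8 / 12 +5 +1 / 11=190 / 33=5.76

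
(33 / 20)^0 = 1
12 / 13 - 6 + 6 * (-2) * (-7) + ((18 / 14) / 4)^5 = 17658605205 / 223734784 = 78.93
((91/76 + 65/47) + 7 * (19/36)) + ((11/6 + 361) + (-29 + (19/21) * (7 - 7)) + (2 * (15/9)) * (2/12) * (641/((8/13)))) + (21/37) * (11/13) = 9476552191/10308792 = 919.27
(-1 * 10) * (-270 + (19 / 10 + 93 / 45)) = 7981 / 3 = 2660.33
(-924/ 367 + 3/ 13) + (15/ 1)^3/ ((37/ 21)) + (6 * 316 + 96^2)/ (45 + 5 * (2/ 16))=138967979262/ 64432355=2156.80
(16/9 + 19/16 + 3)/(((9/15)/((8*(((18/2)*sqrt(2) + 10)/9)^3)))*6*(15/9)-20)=-978096055/4591346697-61994889*sqrt(2)/1020299266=-0.30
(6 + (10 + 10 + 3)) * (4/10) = 58/5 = 11.60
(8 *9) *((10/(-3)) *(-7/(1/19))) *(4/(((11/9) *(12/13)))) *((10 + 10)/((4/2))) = 12448800/11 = 1131709.09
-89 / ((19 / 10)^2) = -8900 / 361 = -24.65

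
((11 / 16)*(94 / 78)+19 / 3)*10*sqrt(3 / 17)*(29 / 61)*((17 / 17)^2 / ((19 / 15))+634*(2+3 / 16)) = 10513881125*sqrt(51) / 3782976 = 19847.90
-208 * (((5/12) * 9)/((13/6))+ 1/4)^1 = -412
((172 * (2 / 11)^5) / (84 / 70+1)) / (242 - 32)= 2752 / 37202781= 0.00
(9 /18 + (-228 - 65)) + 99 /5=-2727 /10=-272.70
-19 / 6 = -3.17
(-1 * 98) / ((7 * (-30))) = 7 / 15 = 0.47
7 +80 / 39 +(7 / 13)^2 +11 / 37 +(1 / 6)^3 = 13024501 / 1350648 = 9.64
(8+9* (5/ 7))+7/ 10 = 1059/ 70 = 15.13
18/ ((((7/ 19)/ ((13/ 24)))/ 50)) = 18525/ 14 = 1323.21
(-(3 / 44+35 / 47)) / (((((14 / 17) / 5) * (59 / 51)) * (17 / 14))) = -428655 / 122012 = -3.51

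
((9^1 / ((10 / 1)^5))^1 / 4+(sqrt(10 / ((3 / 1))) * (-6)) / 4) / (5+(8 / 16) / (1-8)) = 21 / 4600000-7 * sqrt(30) / 69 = -0.56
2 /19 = 0.11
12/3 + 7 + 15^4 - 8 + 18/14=50629.29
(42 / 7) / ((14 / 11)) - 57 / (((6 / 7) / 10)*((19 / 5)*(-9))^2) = 4.15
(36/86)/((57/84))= 504/817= 0.62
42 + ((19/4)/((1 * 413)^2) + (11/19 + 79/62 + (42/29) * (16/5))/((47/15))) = 24139022347591/547735948732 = 44.07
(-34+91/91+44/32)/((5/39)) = -9867/40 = -246.68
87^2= 7569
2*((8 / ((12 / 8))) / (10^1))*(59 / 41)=944 / 615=1.53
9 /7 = 1.29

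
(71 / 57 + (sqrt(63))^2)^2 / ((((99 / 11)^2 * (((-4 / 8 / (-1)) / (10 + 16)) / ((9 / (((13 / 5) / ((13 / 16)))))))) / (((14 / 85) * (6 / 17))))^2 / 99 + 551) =610776268102 / 81671188419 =7.48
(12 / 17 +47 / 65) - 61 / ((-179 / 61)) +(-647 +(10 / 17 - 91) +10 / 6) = -423397067 / 593385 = -713.53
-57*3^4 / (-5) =4617 / 5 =923.40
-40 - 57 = -97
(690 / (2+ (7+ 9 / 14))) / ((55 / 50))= 6440 / 99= 65.05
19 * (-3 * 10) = -570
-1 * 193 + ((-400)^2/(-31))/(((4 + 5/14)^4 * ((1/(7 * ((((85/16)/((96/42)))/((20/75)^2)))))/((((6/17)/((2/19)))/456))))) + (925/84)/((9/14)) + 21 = -178.96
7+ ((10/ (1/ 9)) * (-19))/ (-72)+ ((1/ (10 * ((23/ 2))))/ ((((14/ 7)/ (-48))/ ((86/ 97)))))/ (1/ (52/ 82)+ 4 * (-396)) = 56451084951/ 1835800660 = 30.75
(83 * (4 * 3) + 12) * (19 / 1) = 19152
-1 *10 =-10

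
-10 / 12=-5 / 6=-0.83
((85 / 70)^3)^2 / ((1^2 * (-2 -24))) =-24137569 / 195767936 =-0.12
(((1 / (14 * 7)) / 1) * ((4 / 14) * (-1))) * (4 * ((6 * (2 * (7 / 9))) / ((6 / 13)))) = -104 / 441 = -0.24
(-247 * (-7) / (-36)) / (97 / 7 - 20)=12103 / 1548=7.82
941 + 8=949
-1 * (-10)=10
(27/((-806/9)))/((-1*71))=243/57226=0.00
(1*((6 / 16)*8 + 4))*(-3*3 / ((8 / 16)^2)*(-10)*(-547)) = -1378440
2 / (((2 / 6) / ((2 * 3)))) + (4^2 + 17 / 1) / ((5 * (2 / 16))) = 444 / 5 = 88.80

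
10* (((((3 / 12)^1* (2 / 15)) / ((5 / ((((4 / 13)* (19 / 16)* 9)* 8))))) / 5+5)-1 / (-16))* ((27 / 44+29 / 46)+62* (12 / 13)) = 20392010283 / 6841120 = 2980.80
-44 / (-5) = 44 / 5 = 8.80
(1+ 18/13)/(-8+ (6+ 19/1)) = 0.14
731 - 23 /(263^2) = 50562516 /69169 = 731.00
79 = 79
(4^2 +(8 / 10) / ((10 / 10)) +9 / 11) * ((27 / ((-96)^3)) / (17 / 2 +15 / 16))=-969 / 17008640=-0.00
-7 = -7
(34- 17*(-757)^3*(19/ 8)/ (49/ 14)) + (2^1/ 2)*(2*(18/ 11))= 1541284635909/ 308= 5004170895.81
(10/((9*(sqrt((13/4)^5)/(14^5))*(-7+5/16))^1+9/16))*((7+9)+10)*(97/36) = 31395377728798720*sqrt(13)/23991593776711227+29880329824234373120/23991593776711227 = 1250.17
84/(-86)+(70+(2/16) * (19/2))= 48305/688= 70.21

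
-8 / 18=-4 / 9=-0.44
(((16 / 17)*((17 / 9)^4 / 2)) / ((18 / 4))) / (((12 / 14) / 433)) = 119130424 / 177147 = 672.49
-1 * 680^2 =-462400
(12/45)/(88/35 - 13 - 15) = -7/669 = -0.01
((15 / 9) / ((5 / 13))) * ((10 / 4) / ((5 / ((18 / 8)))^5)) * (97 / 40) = 24820263 / 51200000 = 0.48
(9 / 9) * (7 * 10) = 70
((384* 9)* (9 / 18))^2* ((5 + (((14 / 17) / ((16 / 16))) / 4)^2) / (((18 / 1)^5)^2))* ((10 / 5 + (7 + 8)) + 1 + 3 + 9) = 19430 / 153586449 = 0.00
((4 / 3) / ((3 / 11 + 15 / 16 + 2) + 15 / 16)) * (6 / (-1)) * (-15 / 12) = 176 / 73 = 2.41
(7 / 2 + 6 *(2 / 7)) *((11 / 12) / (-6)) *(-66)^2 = -97163 / 28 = -3470.11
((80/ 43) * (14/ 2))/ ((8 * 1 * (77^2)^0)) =70/ 43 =1.63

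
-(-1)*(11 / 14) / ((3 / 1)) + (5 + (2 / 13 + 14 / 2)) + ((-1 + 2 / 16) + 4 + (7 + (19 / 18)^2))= 1394885 / 58968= 23.65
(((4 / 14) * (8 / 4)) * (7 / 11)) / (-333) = -4 / 3663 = -0.00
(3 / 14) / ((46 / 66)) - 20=-6341 / 322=-19.69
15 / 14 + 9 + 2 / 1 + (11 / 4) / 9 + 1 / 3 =3203 / 252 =12.71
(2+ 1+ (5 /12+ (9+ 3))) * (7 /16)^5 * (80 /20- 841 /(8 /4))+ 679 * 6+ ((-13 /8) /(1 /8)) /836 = 20886442777441 /5259657216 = 3971.07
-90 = -90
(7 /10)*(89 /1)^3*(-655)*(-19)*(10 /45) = 12282674887 /9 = 1364741654.11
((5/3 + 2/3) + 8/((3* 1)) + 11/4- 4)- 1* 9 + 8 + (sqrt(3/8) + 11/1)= sqrt(6)/4 + 55/4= 14.36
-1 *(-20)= 20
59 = 59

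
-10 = -10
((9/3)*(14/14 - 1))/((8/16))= 0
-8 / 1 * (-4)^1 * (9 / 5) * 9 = 2592 / 5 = 518.40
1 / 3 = 0.33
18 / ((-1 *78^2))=-1 / 338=-0.00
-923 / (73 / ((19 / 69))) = -17537 / 5037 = -3.48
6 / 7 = 0.86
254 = 254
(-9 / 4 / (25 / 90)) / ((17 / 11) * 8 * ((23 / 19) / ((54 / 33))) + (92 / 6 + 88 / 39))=-180063 / 594340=-0.30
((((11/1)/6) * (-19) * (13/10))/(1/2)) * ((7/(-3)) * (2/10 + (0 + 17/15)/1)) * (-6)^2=152152/15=10143.47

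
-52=-52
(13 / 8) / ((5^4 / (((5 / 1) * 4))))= 0.05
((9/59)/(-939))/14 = -0.00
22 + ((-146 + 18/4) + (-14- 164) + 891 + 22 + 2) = 1235/2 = 617.50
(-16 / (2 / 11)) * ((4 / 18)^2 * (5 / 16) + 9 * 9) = -577478 / 81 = -7129.36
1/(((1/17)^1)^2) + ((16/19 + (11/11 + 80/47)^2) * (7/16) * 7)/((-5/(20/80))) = 772946025/2686144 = 287.75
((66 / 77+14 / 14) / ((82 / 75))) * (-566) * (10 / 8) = -1379625 / 1148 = -1201.76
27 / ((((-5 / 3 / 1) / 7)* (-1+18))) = -567 / 85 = -6.67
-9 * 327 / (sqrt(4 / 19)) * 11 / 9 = -3597 * sqrt(19) / 2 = -7839.48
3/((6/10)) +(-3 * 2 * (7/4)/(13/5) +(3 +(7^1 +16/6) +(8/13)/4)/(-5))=-125/78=-1.60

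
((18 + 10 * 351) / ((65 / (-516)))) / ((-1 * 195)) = 606816 / 4225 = 143.63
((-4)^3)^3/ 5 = -262144/ 5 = -52428.80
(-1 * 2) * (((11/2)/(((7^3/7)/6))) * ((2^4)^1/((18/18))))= -1056/49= -21.55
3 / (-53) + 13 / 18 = 635 / 954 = 0.67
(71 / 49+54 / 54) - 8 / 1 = -272 / 49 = -5.55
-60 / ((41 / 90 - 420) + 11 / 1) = 5400 / 36769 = 0.15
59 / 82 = 0.72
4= 4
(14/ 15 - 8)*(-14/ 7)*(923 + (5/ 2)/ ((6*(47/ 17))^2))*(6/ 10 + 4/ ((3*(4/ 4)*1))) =225635825213/ 8946450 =25220.71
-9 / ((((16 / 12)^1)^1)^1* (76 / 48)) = -81 / 19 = -4.26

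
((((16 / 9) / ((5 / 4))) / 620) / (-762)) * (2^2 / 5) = -32 / 13287375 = -0.00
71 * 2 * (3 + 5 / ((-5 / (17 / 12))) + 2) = 3053 / 6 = 508.83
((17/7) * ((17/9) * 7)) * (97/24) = 28033/216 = 129.78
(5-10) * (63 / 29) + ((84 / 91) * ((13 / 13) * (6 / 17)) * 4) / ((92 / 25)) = -1548945 / 147407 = -10.51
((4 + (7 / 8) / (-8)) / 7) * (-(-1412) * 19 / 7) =1670043 / 784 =2130.16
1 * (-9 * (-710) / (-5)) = -1278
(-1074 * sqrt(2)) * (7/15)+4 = 4-2506 * sqrt(2)/5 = -704.80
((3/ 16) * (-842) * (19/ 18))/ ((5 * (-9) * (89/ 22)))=87989/ 96120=0.92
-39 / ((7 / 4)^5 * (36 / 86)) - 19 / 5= -2389039 / 252105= -9.48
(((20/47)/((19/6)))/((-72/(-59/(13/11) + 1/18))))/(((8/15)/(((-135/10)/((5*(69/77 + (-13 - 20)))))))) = 4492565/306106112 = 0.01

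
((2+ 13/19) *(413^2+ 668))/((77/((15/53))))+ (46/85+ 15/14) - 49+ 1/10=983911223/599165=1642.14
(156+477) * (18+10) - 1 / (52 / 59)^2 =47922215 / 2704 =17722.71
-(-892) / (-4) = -223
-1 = -1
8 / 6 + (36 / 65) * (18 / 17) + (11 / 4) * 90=1653653 / 6630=249.42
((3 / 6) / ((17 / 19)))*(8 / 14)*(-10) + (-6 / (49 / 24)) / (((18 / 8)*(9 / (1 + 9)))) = -34820 / 7497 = -4.64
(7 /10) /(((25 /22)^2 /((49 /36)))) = 41503 /56250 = 0.74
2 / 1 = 2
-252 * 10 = -2520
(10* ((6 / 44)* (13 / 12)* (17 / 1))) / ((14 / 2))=1105 / 308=3.59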